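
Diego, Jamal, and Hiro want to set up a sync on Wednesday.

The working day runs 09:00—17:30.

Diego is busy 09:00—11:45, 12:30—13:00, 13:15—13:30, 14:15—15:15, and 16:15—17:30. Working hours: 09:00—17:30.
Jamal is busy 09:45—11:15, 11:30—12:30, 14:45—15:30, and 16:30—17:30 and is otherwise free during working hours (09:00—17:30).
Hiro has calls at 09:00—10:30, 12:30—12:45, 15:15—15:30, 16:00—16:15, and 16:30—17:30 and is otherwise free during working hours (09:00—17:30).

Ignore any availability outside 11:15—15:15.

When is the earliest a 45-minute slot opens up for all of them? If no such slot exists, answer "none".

13:30

Diego free within 09:00–17:30: 11:45–12:30, 13:00–13:15, 13:30–14:15, 15:15–16:15.
Jamal free within 09:00–17:30: 09:00–09:45, 11:15–11:30, 12:30–14:45, 15:30–16:30.
Hiro free within 09:00–17:30: 10:30–12:30, 12:45–15:15, 15:30–16:00, 16:15–16:30.
Diego ∩ Jamal: 13:00–13:15, 13:30–14:15, 15:30–16:15.
Diego ∩ Jamal ∩ Hiro: 13:00–13:15, 13:30–14:15, 15:30–16:00.
Restricted to 11:15–15:15: 13:00–13:15, 13:30–14:15.
Windows ≥ 45 min: 13:30–14:15.
Earliest such window starts at 13:30.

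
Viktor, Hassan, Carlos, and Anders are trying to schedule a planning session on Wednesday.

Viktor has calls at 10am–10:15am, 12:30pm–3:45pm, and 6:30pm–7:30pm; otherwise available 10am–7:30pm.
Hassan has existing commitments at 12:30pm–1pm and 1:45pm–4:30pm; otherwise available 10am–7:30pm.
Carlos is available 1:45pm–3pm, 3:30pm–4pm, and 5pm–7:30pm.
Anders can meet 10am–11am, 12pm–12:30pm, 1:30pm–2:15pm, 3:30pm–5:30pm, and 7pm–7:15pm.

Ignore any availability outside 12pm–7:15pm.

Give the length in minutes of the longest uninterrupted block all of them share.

30 minutes

Viktor free within 10:00–19:30: 10:15–12:30, 15:45–18:30.
Hassan free within 10:00–19:30: 10:00–12:30, 13:00–13:45, 16:30–19:30.
Viktor ∩ Hassan: 10:15–12:30, 16:30–18:30.
Viktor ∩ Hassan ∩ Carlos: 17:00–18:30.
Viktor ∩ Hassan ∩ Carlos ∩ Anders: 17:00–17:30.
Restricted to 12:00–19:15: 17:00–17:30.
Single common window of 30 minutes.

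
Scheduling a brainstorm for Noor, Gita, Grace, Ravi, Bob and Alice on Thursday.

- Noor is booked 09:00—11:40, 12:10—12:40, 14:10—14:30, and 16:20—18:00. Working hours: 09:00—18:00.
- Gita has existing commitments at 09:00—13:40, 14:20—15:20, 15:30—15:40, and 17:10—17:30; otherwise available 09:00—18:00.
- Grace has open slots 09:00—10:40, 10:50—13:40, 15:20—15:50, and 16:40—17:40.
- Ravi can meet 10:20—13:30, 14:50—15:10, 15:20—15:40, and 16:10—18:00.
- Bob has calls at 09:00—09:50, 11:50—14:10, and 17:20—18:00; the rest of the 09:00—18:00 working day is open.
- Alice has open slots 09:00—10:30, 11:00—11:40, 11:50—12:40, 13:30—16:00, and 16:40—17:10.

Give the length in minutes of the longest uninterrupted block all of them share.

Noor free within 09:00–18:00: 11:40–12:10, 12:40–14:10, 14:30–16:20.
Gita free within 09:00–18:00: 13:40–14:20, 15:20–15:30, 15:40–17:10, 17:30–18:00.
Bob free within 09:00–18:00: 09:50–11:50, 14:10–17:20.
Noor ∩ Gita: 13:40–14:10, 15:20–15:30, 15:40–16:20.
Noor ∩ Gita ∩ Grace: 15:20–15:30, 15:40–15:50.
Noor ∩ Gita ∩ Grace ∩ Ravi: 15:20–15:30.
Noor ∩ Gita ∩ Grace ∩ Ravi ∩ Bob: 15:20–15:30.
Noor ∩ Gita ∩ Grace ∩ Ravi ∩ Bob ∩ Alice: 15:20–15:30.
Single common window of 10 minutes.

10 minutes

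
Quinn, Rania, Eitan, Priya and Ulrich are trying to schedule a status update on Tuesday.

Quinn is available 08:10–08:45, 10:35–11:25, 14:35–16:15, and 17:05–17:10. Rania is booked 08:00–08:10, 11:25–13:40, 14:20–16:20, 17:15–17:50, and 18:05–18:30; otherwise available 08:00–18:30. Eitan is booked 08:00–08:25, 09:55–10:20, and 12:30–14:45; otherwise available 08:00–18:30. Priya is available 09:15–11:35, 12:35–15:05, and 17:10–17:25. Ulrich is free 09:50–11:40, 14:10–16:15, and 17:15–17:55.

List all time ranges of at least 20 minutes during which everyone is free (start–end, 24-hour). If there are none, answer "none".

10:35–11:25

Rania free within 08:00–18:30: 08:10–11:25, 13:40–14:20, 16:20–17:15, 17:50–18:05.
Eitan free within 08:00–18:30: 08:25–09:55, 10:20–12:30, 14:45–18:30.
Quinn ∩ Rania: 08:10–08:45, 10:35–11:25, 17:05–17:10.
Quinn ∩ Rania ∩ Eitan: 08:25–08:45, 10:35–11:25, 17:05–17:10.
Quinn ∩ Rania ∩ Eitan ∩ Priya: 10:35–11:25.
Quinn ∩ Rania ∩ Eitan ∩ Priya ∩ Ulrich: 10:35–11:25.
Windows ≥ 20 min: 10:35–11:25.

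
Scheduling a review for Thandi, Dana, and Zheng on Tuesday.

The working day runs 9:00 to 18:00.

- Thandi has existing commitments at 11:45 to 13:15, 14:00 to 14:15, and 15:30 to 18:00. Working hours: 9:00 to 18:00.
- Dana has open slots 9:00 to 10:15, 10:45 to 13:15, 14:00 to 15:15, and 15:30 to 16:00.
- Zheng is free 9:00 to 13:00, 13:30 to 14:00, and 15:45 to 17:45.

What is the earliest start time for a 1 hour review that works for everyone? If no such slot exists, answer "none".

Thandi free within 09:00–18:00: 09:00–11:45, 13:15–14:00, 14:15–15:30.
Thandi ∩ Dana: 09:00–10:15, 10:45–11:45, 14:15–15:15.
Thandi ∩ Dana ∩ Zheng: 09:00–10:15, 10:45–11:45.
Windows ≥ 60 min: 09:00–10:15, 10:45–11:45.
Earliest such window starts at 09:00.

09:00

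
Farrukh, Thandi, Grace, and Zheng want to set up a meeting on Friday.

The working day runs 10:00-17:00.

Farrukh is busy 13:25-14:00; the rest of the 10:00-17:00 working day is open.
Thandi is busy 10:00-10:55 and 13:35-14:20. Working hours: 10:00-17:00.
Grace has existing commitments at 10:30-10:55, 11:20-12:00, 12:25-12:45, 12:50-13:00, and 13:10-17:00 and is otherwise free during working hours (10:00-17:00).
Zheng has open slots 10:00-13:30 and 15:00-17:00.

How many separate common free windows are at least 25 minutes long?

2

Farrukh free within 10:00–17:00: 10:00–13:25, 14:00–17:00.
Thandi free within 10:00–17:00: 10:55–13:35, 14:20–17:00.
Grace free within 10:00–17:00: 10:00–10:30, 10:55–11:20, 12:00–12:25, 12:45–12:50, 13:00–13:10.
Farrukh ∩ Thandi: 10:55–13:25, 14:20–17:00.
Farrukh ∩ Thandi ∩ Grace: 10:55–11:20, 12:00–12:25, 12:45–12:50, 13:00–13:10.
Farrukh ∩ Thandi ∩ Grace ∩ Zheng: 10:55–11:20, 12:00–12:25, 12:45–12:50, 13:00–13:10.
Windows ≥ 25 min: 10:55–11:20, 12:00–12:25.
That's 2 windows.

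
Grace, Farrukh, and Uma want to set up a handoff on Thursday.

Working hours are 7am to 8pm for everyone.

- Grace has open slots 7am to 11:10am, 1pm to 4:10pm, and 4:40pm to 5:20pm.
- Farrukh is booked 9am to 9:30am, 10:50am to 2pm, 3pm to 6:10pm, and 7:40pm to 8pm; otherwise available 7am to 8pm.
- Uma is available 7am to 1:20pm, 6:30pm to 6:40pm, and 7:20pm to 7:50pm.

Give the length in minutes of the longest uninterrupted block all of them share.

120 minutes

Farrukh free within 07:00–20:00: 07:00–09:00, 09:30–10:50, 14:00–15:00, 18:10–19:40.
Grace ∩ Farrukh: 07:00–09:00, 09:30–10:50, 14:00–15:00.
Grace ∩ Farrukh ∩ Uma: 07:00–09:00, 09:30–10:50.
Common window lengths: 120, 80 min; longest is 120.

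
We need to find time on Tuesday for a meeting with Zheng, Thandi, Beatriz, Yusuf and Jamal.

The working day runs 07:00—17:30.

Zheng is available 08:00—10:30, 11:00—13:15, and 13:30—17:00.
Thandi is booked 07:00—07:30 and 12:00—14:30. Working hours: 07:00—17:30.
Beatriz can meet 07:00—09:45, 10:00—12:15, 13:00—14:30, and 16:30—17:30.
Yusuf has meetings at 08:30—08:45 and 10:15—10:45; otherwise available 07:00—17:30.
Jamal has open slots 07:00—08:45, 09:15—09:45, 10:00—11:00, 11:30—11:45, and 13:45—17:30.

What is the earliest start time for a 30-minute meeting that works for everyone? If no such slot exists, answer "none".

08:00

Thandi free within 07:00–17:30: 07:30–12:00, 14:30–17:30.
Yusuf free within 07:00–17:30: 07:00–08:30, 08:45–10:15, 10:45–17:30.
Zheng ∩ Thandi: 08:00–10:30, 11:00–12:00, 14:30–17:00.
Zheng ∩ Thandi ∩ Beatriz: 08:00–09:45, 10:00–10:30, 11:00–12:00, 16:30–17:00.
Zheng ∩ Thandi ∩ Beatriz ∩ Yusuf: 08:00–08:30, 08:45–09:45, 10:00–10:15, 11:00–12:00, 16:30–17:00.
Zheng ∩ Thandi ∩ Beatriz ∩ Yusuf ∩ Jamal: 08:00–08:30, 09:15–09:45, 10:00–10:15, 11:30–11:45, 16:30–17:00.
Windows ≥ 30 min: 08:00–08:30, 09:15–09:45, 16:30–17:00.
Earliest such window starts at 08:00.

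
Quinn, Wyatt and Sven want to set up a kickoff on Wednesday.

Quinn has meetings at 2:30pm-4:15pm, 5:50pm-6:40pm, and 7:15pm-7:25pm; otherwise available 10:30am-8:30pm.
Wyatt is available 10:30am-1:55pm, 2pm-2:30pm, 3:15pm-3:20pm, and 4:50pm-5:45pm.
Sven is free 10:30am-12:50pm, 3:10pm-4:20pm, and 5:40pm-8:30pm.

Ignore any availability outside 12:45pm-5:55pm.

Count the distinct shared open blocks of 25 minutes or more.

0

Quinn free within 10:30–20:30: 10:30–14:30, 16:15–17:50, 18:40–19:15, 19:25–20:30.
Quinn ∩ Wyatt: 10:30–13:55, 14:00–14:30, 16:50–17:45.
Quinn ∩ Wyatt ∩ Sven: 10:30–12:50, 17:40–17:45.
Restricted to 12:45–17:55: 12:45–12:50, 17:40–17:45.
Windows ≥ 25 min: (none).
That's 0 windows.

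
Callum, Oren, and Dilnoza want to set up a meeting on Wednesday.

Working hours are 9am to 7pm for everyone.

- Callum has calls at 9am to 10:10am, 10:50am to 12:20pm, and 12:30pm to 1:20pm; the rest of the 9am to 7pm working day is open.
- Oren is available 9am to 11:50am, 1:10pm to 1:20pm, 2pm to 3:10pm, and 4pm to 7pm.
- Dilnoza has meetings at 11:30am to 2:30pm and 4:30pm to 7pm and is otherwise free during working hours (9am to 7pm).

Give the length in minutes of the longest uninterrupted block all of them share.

40 minutes

Callum free within 09:00–19:00: 10:10–10:50, 12:20–12:30, 13:20–19:00.
Dilnoza free within 09:00–19:00: 09:00–11:30, 14:30–16:30.
Callum ∩ Oren: 10:10–10:50, 14:00–15:10, 16:00–19:00.
Callum ∩ Oren ∩ Dilnoza: 10:10–10:50, 14:30–15:10, 16:00–16:30.
Common window lengths: 40, 40, 30 min; longest is 40.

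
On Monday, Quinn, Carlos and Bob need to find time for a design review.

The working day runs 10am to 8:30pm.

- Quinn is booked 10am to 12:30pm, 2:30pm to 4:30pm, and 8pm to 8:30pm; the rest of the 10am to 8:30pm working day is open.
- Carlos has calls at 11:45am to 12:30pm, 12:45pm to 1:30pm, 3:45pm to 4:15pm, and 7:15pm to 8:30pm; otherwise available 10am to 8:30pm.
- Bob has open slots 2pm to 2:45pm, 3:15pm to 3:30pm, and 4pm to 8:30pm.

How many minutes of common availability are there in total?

Quinn free within 10:00–20:30: 12:30–14:30, 16:30–20:00.
Carlos free within 10:00–20:30: 10:00–11:45, 12:30–12:45, 13:30–15:45, 16:15–19:15.
Quinn ∩ Carlos: 12:30–12:45, 13:30–14:30, 16:30–19:15.
Quinn ∩ Carlos ∩ Bob: 14:00–14:30, 16:30–19:15.
Total common minutes: 30 + 165 = 195.

195 minutes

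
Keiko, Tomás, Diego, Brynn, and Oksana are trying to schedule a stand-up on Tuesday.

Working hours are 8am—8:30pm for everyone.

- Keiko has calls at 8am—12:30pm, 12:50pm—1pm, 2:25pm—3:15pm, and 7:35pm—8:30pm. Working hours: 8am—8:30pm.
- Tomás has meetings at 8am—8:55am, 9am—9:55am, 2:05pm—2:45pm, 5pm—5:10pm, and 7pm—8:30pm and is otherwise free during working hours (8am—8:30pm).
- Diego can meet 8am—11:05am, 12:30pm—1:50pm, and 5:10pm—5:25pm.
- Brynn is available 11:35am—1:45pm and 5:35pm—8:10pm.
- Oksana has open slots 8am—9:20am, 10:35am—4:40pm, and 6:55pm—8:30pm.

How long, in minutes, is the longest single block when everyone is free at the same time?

Keiko free within 08:00–20:30: 12:30–12:50, 13:00–14:25, 15:15–19:35.
Tomás free within 08:00–20:30: 08:55–09:00, 09:55–14:05, 14:45–17:00, 17:10–19:00.
Keiko ∩ Tomás: 12:30–12:50, 13:00–14:05, 15:15–17:00, 17:10–19:00.
Keiko ∩ Tomás ∩ Diego: 12:30–12:50, 13:00–13:50, 17:10–17:25.
Keiko ∩ Tomás ∩ Diego ∩ Brynn: 12:30–12:50, 13:00–13:45.
Keiko ∩ Tomás ∩ Diego ∩ Brynn ∩ Oksana: 12:30–12:50, 13:00–13:45.
Common window lengths: 20, 45 min; longest is 45.

45 minutes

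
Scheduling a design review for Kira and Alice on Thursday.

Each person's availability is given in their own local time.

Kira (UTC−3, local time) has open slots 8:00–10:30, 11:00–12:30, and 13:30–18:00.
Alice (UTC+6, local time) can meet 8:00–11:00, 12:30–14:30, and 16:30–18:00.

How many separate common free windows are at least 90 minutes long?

0

Kira → UTC: 11:00–13:30, 14:00–15:30, 16:30–21:00.
Alice → UTC: 02:00–05:00, 06:30–08:30, 10:30–12:00.
Kira ∩ Alice: 11:00–12:00.
Windows ≥ 90 min: (none).
That's 0 windows.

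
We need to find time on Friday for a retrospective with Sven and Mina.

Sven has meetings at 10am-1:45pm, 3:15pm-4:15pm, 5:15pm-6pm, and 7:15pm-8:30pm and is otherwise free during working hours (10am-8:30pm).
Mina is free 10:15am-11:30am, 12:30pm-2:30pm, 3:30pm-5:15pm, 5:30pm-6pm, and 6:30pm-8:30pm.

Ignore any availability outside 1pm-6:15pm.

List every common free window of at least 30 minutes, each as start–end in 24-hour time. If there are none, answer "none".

Sven free within 10:00–20:30: 13:45–15:15, 16:15–17:15, 18:00–19:15.
Sven ∩ Mina: 13:45–14:30, 16:15–17:15, 18:30–19:15.
Restricted to 13:00–18:15: 13:45–14:30, 16:15–17:15.
Windows ≥ 30 min: 13:45–14:30, 16:15–17:15.

13:45–14:30, 16:15–17:15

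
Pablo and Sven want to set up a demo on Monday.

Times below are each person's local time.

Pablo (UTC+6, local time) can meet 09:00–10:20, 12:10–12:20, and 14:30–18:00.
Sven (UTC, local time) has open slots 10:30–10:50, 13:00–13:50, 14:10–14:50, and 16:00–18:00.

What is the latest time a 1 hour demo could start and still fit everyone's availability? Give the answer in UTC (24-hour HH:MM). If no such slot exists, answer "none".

none

Pablo → UTC: 03:00–04:20, 06:10–06:20, 08:30–12:00.
Sven → UTC: 10:30–10:50, 13:00–13:50, 14:10–14:50, 16:00–18:00.
Pablo ∩ Sven: 10:30–10:50.
Windows ≥ 60 min: (none).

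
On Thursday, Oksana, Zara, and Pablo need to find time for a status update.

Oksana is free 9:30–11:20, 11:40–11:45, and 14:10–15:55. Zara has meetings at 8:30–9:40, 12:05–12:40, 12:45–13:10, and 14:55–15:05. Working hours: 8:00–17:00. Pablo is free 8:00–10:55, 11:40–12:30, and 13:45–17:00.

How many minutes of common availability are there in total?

175 minutes

Zara free within 08:00–17:00: 08:00–08:30, 09:40–12:05, 12:40–12:45, 13:10–14:55, 15:05–17:00.
Oksana ∩ Zara: 09:40–11:20, 11:40–11:45, 14:10–14:55, 15:05–15:55.
Oksana ∩ Zara ∩ Pablo: 09:40–10:55, 11:40–11:45, 14:10–14:55, 15:05–15:55.
Total common minutes: 75 + 5 + 45 + 50 = 175.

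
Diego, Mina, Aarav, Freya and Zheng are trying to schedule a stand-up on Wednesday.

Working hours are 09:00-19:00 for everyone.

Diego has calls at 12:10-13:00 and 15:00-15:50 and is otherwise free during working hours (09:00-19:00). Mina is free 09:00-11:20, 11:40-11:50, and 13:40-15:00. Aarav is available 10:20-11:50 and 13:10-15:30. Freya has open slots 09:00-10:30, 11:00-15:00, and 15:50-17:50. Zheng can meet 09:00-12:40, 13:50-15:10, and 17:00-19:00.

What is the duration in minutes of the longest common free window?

70 minutes

Diego free within 09:00–19:00: 09:00–12:10, 13:00–15:00, 15:50–19:00.
Diego ∩ Mina: 09:00–11:20, 11:40–11:50, 13:40–15:00.
Diego ∩ Mina ∩ Aarav: 10:20–11:20, 11:40–11:50, 13:40–15:00.
Diego ∩ Mina ∩ Aarav ∩ Freya: 10:20–10:30, 11:00–11:20, 11:40–11:50, 13:40–15:00.
Diego ∩ Mina ∩ Aarav ∩ Freya ∩ Zheng: 10:20–10:30, 11:00–11:20, 11:40–11:50, 13:50–15:00.
Common window lengths: 10, 20, 10, 70 min; longest is 70.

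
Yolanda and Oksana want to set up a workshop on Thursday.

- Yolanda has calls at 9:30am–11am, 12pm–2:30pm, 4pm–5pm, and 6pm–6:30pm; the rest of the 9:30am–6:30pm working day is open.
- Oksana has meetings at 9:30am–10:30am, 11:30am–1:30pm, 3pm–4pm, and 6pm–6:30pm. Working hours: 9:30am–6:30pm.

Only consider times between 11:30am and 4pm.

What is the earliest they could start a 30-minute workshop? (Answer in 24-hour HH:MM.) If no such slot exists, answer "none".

14:30

Yolanda free within 09:30–18:30: 11:00–12:00, 14:30–16:00, 17:00–18:00.
Oksana free within 09:30–18:30: 10:30–11:30, 13:30–15:00, 16:00–18:00.
Yolanda ∩ Oksana: 11:00–11:30, 14:30–15:00, 17:00–18:00.
Restricted to 11:30–16:00: 14:30–15:00.
Windows ≥ 30 min: 14:30–15:00.
Earliest such window starts at 14:30.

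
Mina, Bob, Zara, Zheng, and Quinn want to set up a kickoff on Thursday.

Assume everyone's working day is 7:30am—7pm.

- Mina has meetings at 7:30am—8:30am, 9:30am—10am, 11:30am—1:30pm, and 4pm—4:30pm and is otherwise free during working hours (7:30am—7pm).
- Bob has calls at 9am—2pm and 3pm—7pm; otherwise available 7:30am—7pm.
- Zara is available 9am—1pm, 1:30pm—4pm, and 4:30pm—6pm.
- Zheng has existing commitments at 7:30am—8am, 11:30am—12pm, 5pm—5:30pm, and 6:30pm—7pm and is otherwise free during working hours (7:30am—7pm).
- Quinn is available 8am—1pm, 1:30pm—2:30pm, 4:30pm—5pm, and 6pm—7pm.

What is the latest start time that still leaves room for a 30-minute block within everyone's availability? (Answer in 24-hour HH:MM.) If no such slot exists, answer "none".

Mina free within 07:30–19:00: 08:30–09:30, 10:00–11:30, 13:30–16:00, 16:30–19:00.
Bob free within 07:30–19:00: 07:30–09:00, 14:00–15:00.
Zheng free within 07:30–19:00: 08:00–11:30, 12:00–17:00, 17:30–18:30.
Mina ∩ Bob: 08:30–09:00, 14:00–15:00.
Mina ∩ Bob ∩ Zara: 14:00–15:00.
Mina ∩ Bob ∩ Zara ∩ Zheng: 14:00–15:00.
Mina ∩ Bob ∩ Zara ∩ Zheng ∩ Quinn: 14:00–14:30.
Windows ≥ 30 min: 14:00–14:30.
Latest start in the last window 14:00–14:30 is 14:30 − 30 min = 14:00.

14:00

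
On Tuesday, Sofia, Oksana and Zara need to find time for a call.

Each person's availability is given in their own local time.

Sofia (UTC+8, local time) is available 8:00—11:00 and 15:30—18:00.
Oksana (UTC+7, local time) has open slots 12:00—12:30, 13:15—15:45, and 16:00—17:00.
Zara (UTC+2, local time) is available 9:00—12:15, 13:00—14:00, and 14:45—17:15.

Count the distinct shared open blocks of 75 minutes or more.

Sofia → UTC: 00:00–03:00, 07:30–10:00.
Oksana → UTC: 05:00–05:30, 06:15–08:45, 09:00–10:00.
Zara → UTC: 07:00–10:15, 11:00–12:00, 12:45–15:15.
Sofia ∩ Oksana: 07:30–08:45, 09:00–10:00.
Sofia ∩ Oksana ∩ Zara: 07:30–08:45, 09:00–10:00.
Windows ≥ 75 min: 07:30–08:45.
That's 1 window.

1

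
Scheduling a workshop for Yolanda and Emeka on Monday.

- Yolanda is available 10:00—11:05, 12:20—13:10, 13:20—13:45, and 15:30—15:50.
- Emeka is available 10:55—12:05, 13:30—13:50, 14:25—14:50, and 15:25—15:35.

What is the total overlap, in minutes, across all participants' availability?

30 minutes

Yolanda ∩ Emeka: 10:55–11:05, 13:30–13:45, 15:30–15:35.
Total common minutes: 10 + 15 + 5 = 30.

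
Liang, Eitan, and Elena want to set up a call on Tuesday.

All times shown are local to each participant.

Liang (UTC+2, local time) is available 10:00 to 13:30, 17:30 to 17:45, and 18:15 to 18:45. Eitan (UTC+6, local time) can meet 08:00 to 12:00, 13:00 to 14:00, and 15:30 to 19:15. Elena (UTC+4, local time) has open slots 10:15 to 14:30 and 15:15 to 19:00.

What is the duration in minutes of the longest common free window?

60 minutes

Liang → UTC: 08:00–11:30, 15:30–15:45, 16:15–16:45.
Eitan → UTC: 02:00–06:00, 07:00–08:00, 09:30–13:15.
Elena → UTC: 06:15–10:30, 11:15–15:00.
Liang ∩ Eitan: 09:30–11:30.
Liang ∩ Eitan ∩ Elena: 09:30–10:30, 11:15–11:30.
Common window lengths: 60, 15 min; longest is 60.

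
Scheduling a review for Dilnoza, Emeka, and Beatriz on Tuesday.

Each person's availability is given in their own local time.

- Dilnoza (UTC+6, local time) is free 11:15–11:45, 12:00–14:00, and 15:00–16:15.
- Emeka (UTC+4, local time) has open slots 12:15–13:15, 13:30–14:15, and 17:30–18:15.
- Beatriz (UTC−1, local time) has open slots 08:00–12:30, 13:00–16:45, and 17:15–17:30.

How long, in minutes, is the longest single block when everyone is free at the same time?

Dilnoza → UTC: 05:15–05:45, 06:00–08:00, 09:00–10:15.
Emeka → UTC: 08:15–09:15, 09:30–10:15, 13:30–14:15.
Beatriz → UTC: 09:00–13:30, 14:00–17:45, 18:15–18:30.
Dilnoza ∩ Emeka: 09:00–09:15, 09:30–10:15.
Dilnoza ∩ Emeka ∩ Beatriz: 09:00–09:15, 09:30–10:15.
Common window lengths: 15, 45 min; longest is 45.

45 minutes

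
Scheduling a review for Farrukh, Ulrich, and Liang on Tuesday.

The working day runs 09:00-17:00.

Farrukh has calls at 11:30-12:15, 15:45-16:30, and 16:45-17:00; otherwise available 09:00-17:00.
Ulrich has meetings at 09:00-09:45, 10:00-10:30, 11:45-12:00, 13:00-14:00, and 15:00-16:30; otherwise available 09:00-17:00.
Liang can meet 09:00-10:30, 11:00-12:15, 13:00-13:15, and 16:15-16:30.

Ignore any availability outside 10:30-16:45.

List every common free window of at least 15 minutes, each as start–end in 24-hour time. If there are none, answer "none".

Farrukh free within 09:00–17:00: 09:00–11:30, 12:15–15:45, 16:30–16:45.
Ulrich free within 09:00–17:00: 09:45–10:00, 10:30–11:45, 12:00–13:00, 14:00–15:00, 16:30–17:00.
Farrukh ∩ Ulrich: 09:45–10:00, 10:30–11:30, 12:15–13:00, 14:00–15:00, 16:30–16:45.
Farrukh ∩ Ulrich ∩ Liang: 09:45–10:00, 11:00–11:30.
Restricted to 10:30–16:45: 11:00–11:30.
Windows ≥ 15 min: 11:00–11:30.

11:00–11:30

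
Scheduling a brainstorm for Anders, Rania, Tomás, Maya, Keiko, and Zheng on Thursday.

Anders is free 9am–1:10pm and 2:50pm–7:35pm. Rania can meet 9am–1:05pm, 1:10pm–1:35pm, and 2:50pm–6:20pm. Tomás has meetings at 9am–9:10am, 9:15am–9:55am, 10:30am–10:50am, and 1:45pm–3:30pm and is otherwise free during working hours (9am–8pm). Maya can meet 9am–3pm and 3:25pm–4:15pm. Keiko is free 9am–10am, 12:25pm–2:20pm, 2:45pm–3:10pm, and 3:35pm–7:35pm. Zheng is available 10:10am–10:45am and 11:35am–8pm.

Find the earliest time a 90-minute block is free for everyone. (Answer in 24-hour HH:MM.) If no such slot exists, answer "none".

Tomás free within 09:00–20:00: 09:10–09:15, 09:55–10:30, 10:50–13:45, 15:30–20:00.
Anders ∩ Rania: 09:00–13:05, 14:50–18:20.
Anders ∩ Rania ∩ Tomás: 09:10–09:15, 09:55–10:30, 10:50–13:05, 15:30–18:20.
Anders ∩ Rania ∩ Tomás ∩ Maya: 09:10–09:15, 09:55–10:30, 10:50–13:05, 15:30–16:15.
Anders ∩ Rania ∩ Tomás ∩ Maya ∩ Keiko: 09:10–09:15, 09:55–10:00, 12:25–13:05, 15:35–16:15.
Anders ∩ Rania ∩ Tomás ∩ Maya ∩ Keiko ∩ Zheng: 12:25–13:05, 15:35–16:15.
Windows ≥ 90 min: (none).

none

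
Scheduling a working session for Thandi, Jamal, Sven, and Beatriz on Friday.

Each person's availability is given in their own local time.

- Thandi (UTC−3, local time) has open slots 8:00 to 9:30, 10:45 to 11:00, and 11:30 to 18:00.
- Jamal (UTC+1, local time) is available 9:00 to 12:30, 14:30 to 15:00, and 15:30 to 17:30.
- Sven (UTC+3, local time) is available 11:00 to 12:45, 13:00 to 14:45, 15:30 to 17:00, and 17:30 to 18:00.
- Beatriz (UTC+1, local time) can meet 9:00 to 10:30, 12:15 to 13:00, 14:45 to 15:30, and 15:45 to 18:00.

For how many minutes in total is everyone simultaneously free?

45 minutes

Thandi → UTC: 11:00–12:30, 13:45–14:00, 14:30–21:00.
Jamal → UTC: 08:00–11:30, 13:30–14:00, 14:30–16:30.
Sven → UTC: 08:00–09:45, 10:00–11:45, 12:30–14:00, 14:30–15:00.
Beatriz → UTC: 08:00–09:30, 11:15–12:00, 13:45–14:30, 14:45–17:00.
Thandi ∩ Jamal: 11:00–11:30, 13:45–14:00, 14:30–16:30.
Thandi ∩ Jamal ∩ Sven: 11:00–11:30, 13:45–14:00, 14:30–15:00.
Thandi ∩ Jamal ∩ Sven ∩ Beatriz: 11:15–11:30, 13:45–14:00, 14:45–15:00.
Total common minutes: 15 + 15 + 15 = 45.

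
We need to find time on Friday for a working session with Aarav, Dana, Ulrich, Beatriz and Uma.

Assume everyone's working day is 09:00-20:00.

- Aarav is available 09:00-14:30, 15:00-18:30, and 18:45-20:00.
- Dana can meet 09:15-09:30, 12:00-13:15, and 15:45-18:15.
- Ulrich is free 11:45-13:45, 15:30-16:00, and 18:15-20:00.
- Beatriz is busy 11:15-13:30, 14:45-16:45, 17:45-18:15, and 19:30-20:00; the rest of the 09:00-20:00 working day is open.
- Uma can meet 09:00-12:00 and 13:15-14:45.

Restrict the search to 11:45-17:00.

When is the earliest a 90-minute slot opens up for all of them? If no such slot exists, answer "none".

none

Beatriz free within 09:00–20:00: 09:00–11:15, 13:30–14:45, 16:45–17:45, 18:15–19:30.
Aarav ∩ Dana: 09:15–09:30, 12:00–13:15, 15:45–18:15.
Aarav ∩ Dana ∩ Ulrich: 12:00–13:15, 15:45–16:00.
Aarav ∩ Dana ∩ Ulrich ∩ Beatriz: (none).
Aarav ∩ Dana ∩ Ulrich ∩ Beatriz ∩ Uma: (none).
Restricted to 11:45–17:00: (none).
Windows ≥ 90 min: (none).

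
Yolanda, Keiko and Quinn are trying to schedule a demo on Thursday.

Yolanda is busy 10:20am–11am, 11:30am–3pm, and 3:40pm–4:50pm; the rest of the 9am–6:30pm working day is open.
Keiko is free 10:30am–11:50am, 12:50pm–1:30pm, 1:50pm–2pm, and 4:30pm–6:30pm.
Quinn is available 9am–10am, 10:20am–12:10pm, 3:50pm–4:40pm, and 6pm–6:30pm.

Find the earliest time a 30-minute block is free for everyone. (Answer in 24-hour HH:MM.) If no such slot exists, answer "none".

11:00

Yolanda free within 09:00–18:30: 09:00–10:20, 11:00–11:30, 15:00–15:40, 16:50–18:30.
Yolanda ∩ Keiko: 11:00–11:30, 16:50–18:30.
Yolanda ∩ Keiko ∩ Quinn: 11:00–11:30, 18:00–18:30.
Windows ≥ 30 min: 11:00–11:30, 18:00–18:30.
Earliest such window starts at 11:00.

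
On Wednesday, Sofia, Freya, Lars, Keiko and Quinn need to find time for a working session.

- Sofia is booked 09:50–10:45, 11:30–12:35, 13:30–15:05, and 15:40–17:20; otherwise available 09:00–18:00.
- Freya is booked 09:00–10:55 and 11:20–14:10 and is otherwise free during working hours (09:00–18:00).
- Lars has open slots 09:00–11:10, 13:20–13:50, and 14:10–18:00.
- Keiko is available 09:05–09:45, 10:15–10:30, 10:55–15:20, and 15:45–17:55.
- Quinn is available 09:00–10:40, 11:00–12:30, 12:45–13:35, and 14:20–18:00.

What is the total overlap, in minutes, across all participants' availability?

60 minutes

Sofia free within 09:00–18:00: 09:00–09:50, 10:45–11:30, 12:35–13:30, 15:05–15:40, 17:20–18:00.
Freya free within 09:00–18:00: 10:55–11:20, 14:10–18:00.
Sofia ∩ Freya: 10:55–11:20, 15:05–15:40, 17:20–18:00.
Sofia ∩ Freya ∩ Lars: 10:55–11:10, 15:05–15:40, 17:20–18:00.
Sofia ∩ Freya ∩ Lars ∩ Keiko: 10:55–11:10, 15:05–15:20, 17:20–17:55.
Sofia ∩ Freya ∩ Lars ∩ Keiko ∩ Quinn: 11:00–11:10, 15:05–15:20, 17:20–17:55.
Total common minutes: 10 + 15 + 35 = 60.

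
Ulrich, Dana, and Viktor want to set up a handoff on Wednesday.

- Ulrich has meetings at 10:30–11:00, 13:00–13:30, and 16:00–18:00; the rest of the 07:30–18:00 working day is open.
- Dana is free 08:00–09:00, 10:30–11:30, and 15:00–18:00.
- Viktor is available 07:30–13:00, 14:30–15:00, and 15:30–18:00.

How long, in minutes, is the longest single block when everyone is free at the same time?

Ulrich free within 07:30–18:00: 07:30–10:30, 11:00–13:00, 13:30–16:00.
Ulrich ∩ Dana: 08:00–09:00, 11:00–11:30, 15:00–16:00.
Ulrich ∩ Dana ∩ Viktor: 08:00–09:00, 11:00–11:30, 15:30–16:00.
Common window lengths: 60, 30, 30 min; longest is 60.

60 minutes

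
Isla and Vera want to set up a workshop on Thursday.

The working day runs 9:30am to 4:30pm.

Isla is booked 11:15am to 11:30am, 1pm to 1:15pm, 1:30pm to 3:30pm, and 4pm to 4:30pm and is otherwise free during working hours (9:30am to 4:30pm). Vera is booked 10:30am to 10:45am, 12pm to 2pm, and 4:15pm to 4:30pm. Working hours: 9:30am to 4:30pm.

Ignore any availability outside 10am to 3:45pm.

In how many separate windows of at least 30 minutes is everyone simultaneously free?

3

Isla free within 09:30–16:30: 09:30–11:15, 11:30–13:00, 13:15–13:30, 15:30–16:00.
Vera free within 09:30–16:30: 09:30–10:30, 10:45–12:00, 14:00–16:15.
Isla ∩ Vera: 09:30–10:30, 10:45–11:15, 11:30–12:00, 15:30–16:00.
Restricted to 10:00–15:45: 10:00–10:30, 10:45–11:15, 11:30–12:00, 15:30–15:45.
Windows ≥ 30 min: 10:00–10:30, 10:45–11:15, 11:30–12:00.
That's 3 windows.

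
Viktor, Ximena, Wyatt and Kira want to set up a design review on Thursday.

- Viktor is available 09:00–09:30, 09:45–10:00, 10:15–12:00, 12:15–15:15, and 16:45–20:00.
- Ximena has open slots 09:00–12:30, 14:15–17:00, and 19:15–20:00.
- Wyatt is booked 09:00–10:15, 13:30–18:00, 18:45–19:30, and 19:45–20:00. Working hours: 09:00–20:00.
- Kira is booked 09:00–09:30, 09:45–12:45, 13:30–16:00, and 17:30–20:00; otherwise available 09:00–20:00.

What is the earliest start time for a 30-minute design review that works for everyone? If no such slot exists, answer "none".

Wyatt free within 09:00–20:00: 10:15–13:30, 18:00–18:45, 19:30–19:45.
Kira free within 09:00–20:00: 09:30–09:45, 12:45–13:30, 16:00–17:30.
Viktor ∩ Ximena: 09:00–09:30, 09:45–10:00, 10:15–12:00, 12:15–12:30, 14:15–15:15, 16:45–17:00, 19:15–20:00.
Viktor ∩ Ximena ∩ Wyatt: 10:15–12:00, 12:15–12:30, 19:30–19:45.
Viktor ∩ Ximena ∩ Wyatt ∩ Kira: (none).
Windows ≥ 30 min: (none).

none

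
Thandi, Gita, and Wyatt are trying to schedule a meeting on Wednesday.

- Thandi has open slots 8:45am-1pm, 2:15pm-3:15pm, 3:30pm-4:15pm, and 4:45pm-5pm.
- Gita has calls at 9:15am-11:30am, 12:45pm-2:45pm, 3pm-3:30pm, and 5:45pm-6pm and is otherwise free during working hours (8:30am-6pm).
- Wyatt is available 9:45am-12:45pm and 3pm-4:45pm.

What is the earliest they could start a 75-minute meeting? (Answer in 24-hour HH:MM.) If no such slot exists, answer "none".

Gita free within 08:30–18:00: 08:30–09:15, 11:30–12:45, 14:45–15:00, 15:30–17:45.
Thandi ∩ Gita: 08:45–09:15, 11:30–12:45, 14:45–15:00, 15:30–16:15, 16:45–17:00.
Thandi ∩ Gita ∩ Wyatt: 11:30–12:45, 15:30–16:15.
Windows ≥ 75 min: 11:30–12:45.
Earliest such window starts at 11:30.

11:30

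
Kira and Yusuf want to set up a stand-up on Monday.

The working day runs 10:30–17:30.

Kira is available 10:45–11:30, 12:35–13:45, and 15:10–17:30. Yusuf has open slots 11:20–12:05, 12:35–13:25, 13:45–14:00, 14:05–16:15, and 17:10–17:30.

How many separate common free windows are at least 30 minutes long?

2

Kira ∩ Yusuf: 11:20–11:30, 12:35–13:25, 15:10–16:15, 17:10–17:30.
Windows ≥ 30 min: 12:35–13:25, 15:10–16:15.
That's 2 windows.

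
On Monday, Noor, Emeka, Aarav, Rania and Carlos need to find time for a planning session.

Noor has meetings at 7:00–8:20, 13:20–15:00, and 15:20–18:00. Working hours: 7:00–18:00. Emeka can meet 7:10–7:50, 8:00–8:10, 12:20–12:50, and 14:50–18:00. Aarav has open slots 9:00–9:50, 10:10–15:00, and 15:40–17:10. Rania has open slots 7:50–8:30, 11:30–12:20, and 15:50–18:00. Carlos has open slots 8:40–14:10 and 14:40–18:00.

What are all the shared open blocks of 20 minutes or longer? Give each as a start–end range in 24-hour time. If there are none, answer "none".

none

Noor free within 07:00–18:00: 08:20–13:20, 15:00–15:20.
Noor ∩ Emeka: 12:20–12:50, 15:00–15:20.
Noor ∩ Emeka ∩ Aarav: 12:20–12:50.
Noor ∩ Emeka ∩ Aarav ∩ Rania: (none).
Noor ∩ Emeka ∩ Aarav ∩ Rania ∩ Carlos: (none).
Windows ≥ 20 min: (none).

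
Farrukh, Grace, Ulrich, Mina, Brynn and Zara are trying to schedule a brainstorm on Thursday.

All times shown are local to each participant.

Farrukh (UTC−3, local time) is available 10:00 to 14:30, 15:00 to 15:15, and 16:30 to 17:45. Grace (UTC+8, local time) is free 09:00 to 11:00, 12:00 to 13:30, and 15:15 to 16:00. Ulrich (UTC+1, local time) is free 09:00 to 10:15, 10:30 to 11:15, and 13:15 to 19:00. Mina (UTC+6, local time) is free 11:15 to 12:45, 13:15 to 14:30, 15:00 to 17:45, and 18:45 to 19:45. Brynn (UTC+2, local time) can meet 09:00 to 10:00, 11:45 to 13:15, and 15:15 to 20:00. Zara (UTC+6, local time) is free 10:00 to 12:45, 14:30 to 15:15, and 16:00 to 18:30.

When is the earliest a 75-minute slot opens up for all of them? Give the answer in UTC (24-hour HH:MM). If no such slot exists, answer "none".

none

Farrukh → UTC: 13:00–17:30, 18:00–18:15, 19:30–20:45.
Grace → UTC: 01:00–03:00, 04:00–05:30, 07:15–08:00.
Ulrich → UTC: 08:00–09:15, 09:30–10:15, 12:15–18:00.
Mina → UTC: 05:15–06:45, 07:15–08:30, 09:00–11:45, 12:45–13:45.
Brynn → UTC: 07:00–08:00, 09:45–11:15, 13:15–18:00.
Zara → UTC: 04:00–06:45, 08:30–09:15, 10:00–12:30.
Farrukh ∩ Grace: (none).
Farrukh ∩ Grace ∩ Ulrich: (none).
Farrukh ∩ Grace ∩ Ulrich ∩ Mina: (none).
Farrukh ∩ Grace ∩ Ulrich ∩ Mina ∩ Brynn: (none).
Farrukh ∩ Grace ∩ Ulrich ∩ Mina ∩ Brynn ∩ Zara: (none).
Windows ≥ 75 min: (none).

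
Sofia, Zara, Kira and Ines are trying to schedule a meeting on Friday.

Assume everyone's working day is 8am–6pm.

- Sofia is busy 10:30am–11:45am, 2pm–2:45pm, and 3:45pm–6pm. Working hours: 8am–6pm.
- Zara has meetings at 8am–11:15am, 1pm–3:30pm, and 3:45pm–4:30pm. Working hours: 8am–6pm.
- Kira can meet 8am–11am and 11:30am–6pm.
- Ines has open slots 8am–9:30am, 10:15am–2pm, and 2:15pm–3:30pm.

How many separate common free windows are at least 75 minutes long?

1

Sofia free within 08:00–18:00: 08:00–10:30, 11:45–14:00, 14:45–15:45.
Zara free within 08:00–18:00: 11:15–13:00, 15:30–15:45, 16:30–18:00.
Sofia ∩ Zara: 11:45–13:00, 15:30–15:45.
Sofia ∩ Zara ∩ Kira: 11:45–13:00, 15:30–15:45.
Sofia ∩ Zara ∩ Kira ∩ Ines: 11:45–13:00.
Windows ≥ 75 min: 11:45–13:00.
That's 1 window.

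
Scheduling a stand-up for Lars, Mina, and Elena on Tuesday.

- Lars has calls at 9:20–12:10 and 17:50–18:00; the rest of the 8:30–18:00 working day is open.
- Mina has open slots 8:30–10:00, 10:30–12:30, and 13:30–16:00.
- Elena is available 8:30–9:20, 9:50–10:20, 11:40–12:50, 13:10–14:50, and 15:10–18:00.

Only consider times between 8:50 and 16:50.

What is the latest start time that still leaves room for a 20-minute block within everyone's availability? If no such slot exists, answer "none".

Lars free within 08:30–18:00: 08:30–09:20, 12:10–17:50.
Lars ∩ Mina: 08:30–09:20, 12:10–12:30, 13:30–16:00.
Lars ∩ Mina ∩ Elena: 08:30–09:20, 12:10–12:30, 13:30–14:50, 15:10–16:00.
Restricted to 08:50–16:50: 08:50–09:20, 12:10–12:30, 13:30–14:50, 15:10–16:00.
Windows ≥ 20 min: 08:50–09:20, 12:10–12:30, 13:30–14:50, 15:10–16:00.
Latest start in the last window 15:10–16:00 is 16:00 − 20 min = 15:40.

15:40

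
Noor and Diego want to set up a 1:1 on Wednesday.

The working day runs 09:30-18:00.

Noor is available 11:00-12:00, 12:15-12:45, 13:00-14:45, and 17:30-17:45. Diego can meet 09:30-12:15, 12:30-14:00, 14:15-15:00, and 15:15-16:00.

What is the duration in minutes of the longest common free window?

Noor ∩ Diego: 11:00–12:00, 12:30–12:45, 13:00–14:00, 14:15–14:45.
Common window lengths: 60, 15, 60, 30 min; longest is 60.

60 minutes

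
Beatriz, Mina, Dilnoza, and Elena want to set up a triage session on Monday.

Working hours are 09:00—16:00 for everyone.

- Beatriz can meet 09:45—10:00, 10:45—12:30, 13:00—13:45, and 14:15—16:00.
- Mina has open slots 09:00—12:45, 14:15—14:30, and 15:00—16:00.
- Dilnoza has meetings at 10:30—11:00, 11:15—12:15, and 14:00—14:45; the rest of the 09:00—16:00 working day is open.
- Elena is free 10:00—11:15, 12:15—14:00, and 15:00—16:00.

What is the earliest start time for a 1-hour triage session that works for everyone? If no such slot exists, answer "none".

15:00

Dilnoza free within 09:00–16:00: 09:00–10:30, 11:00–11:15, 12:15–14:00, 14:45–16:00.
Beatriz ∩ Mina: 09:45–10:00, 10:45–12:30, 14:15–14:30, 15:00–16:00.
Beatriz ∩ Mina ∩ Dilnoza: 09:45–10:00, 11:00–11:15, 12:15–12:30, 15:00–16:00.
Beatriz ∩ Mina ∩ Dilnoza ∩ Elena: 11:00–11:15, 12:15–12:30, 15:00–16:00.
Windows ≥ 60 min: 15:00–16:00.
Earliest such window starts at 15:00.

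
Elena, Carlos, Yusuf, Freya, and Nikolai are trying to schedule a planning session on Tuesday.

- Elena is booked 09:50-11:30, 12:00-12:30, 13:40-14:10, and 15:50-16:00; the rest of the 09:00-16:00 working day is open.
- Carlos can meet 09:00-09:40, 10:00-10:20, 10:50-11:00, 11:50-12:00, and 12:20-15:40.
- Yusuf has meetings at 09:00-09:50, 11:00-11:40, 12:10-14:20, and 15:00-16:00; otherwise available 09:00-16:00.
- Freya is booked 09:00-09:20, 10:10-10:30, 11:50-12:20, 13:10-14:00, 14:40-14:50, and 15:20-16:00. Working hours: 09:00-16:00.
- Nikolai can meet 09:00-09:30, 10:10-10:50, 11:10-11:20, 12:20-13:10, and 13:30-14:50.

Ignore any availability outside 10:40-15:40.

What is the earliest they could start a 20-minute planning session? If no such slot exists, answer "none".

Elena free within 09:00–16:00: 09:00–09:50, 11:30–12:00, 12:30–13:40, 14:10–15:50.
Yusuf free within 09:00–16:00: 09:50–11:00, 11:40–12:10, 14:20–15:00.
Freya free within 09:00–16:00: 09:20–10:10, 10:30–11:50, 12:20–13:10, 14:00–14:40, 14:50–15:20.
Elena ∩ Carlos: 09:00–09:40, 11:50–12:00, 12:30–13:40, 14:10–15:40.
Elena ∩ Carlos ∩ Yusuf: 11:50–12:00, 14:20–15:00.
Elena ∩ Carlos ∩ Yusuf ∩ Freya: 14:20–14:40, 14:50–15:00.
Elena ∩ Carlos ∩ Yusuf ∩ Freya ∩ Nikolai: 14:20–14:40.
Restricted to 10:40–15:40: 14:20–14:40.
Windows ≥ 20 min: 14:20–14:40.
Earliest such window starts at 14:20.

14:20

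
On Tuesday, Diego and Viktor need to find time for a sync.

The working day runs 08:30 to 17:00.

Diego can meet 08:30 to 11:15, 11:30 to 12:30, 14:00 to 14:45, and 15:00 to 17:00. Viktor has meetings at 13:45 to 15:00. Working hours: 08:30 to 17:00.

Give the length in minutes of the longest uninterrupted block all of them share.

165 minutes

Viktor free within 08:30–17:00: 08:30–13:45, 15:00–17:00.
Diego ∩ Viktor: 08:30–11:15, 11:30–12:30, 15:00–17:00.
Common window lengths: 165, 60, 120 min; longest is 165.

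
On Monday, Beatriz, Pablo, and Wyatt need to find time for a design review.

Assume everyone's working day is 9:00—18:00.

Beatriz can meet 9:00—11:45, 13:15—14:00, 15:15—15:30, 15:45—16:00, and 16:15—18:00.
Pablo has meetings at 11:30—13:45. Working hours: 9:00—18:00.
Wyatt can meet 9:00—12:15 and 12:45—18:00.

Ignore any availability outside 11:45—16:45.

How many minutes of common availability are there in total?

Pablo free within 09:00–18:00: 09:00–11:30, 13:45–18:00.
Beatriz ∩ Pablo: 09:00–11:30, 13:45–14:00, 15:15–15:30, 15:45–16:00, 16:15–18:00.
Beatriz ∩ Pablo ∩ Wyatt: 09:00–11:30, 13:45–14:00, 15:15–15:30, 15:45–16:00, 16:15–18:00.
Restricted to 11:45–16:45: 13:45–14:00, 15:15–15:30, 15:45–16:00, 16:15–16:45.
Total common minutes: 15 + 15 + 15 + 30 = 75.

75 minutes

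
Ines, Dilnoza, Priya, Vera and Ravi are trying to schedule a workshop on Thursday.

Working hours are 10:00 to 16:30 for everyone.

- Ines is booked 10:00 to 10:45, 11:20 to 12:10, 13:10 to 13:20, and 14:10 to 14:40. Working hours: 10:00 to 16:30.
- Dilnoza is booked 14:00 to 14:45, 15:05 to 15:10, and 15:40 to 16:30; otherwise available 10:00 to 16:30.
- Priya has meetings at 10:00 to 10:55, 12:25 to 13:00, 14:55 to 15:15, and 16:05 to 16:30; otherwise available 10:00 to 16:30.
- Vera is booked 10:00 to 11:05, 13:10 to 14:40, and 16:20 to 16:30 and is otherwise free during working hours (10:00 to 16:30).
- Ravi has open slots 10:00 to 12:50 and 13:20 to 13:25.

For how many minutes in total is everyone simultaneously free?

30 minutes

Ines free within 10:00–16:30: 10:45–11:20, 12:10–13:10, 13:20–14:10, 14:40–16:30.
Dilnoza free within 10:00–16:30: 10:00–14:00, 14:45–15:05, 15:10–15:40.
Priya free within 10:00–16:30: 10:55–12:25, 13:00–14:55, 15:15–16:05.
Vera free within 10:00–16:30: 11:05–13:10, 14:40–16:20.
Ines ∩ Dilnoza: 10:45–11:20, 12:10–13:10, 13:20–14:00, 14:45–15:05, 15:10–15:40.
Ines ∩ Dilnoza ∩ Priya: 10:55–11:20, 12:10–12:25, 13:00–13:10, 13:20–14:00, 14:45–14:55, 15:15–15:40.
Ines ∩ Dilnoza ∩ Priya ∩ Vera: 11:05–11:20, 12:10–12:25, 13:00–13:10, 14:45–14:55, 15:15–15:40.
Ines ∩ Dilnoza ∩ Priya ∩ Vera ∩ Ravi: 11:05–11:20, 12:10–12:25.
Total common minutes: 15 + 15 = 30.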